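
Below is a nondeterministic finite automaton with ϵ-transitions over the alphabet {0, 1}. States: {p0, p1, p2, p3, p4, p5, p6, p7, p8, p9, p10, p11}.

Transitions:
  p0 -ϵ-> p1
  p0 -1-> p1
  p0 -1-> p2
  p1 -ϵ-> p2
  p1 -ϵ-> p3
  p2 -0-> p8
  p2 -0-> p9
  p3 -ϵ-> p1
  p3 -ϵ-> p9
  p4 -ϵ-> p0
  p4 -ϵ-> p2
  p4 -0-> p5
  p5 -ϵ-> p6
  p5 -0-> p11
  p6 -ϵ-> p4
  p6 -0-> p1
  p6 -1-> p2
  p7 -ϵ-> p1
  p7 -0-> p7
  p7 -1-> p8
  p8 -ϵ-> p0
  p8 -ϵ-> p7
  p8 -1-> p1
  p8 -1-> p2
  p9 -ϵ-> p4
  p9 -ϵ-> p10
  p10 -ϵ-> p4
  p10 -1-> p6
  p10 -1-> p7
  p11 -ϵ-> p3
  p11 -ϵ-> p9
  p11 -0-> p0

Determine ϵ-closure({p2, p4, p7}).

Start with {p2, p4, p7}.
From p4 via ϵ: add p0.
From p7 via ϵ: add p1.
From p1 via ϵ: add p3.
From p3 via ϵ: add p9.
From p9 via ϵ: add p10.
No new states can be added; the closed set is {p0, p1, p2, p3, p4, p7, p9, p10}.

{p0, p1, p2, p3, p4, p7, p9, p10}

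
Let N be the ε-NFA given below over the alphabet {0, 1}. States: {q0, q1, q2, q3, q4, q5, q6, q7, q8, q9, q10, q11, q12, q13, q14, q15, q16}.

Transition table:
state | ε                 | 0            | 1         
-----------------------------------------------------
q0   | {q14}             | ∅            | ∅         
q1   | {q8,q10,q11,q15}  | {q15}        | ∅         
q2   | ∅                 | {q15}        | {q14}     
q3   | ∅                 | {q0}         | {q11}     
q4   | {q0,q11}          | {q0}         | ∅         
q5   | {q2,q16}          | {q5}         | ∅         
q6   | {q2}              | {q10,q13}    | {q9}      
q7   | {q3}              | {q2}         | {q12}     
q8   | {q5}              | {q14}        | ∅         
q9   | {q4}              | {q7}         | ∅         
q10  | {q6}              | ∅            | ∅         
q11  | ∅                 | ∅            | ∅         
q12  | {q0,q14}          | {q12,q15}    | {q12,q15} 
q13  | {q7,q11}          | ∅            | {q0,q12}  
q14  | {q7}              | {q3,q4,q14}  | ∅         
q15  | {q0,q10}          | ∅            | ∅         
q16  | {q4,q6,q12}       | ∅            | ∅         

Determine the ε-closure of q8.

{q0, q2, q3, q4, q5, q6, q7, q8, q11, q12, q14, q16}

Start with {q8}.
From q8 via ε: add q5.
From q5 via ε: add q2, q16.
From q16 via ε: add q4, q6, q12.
From q4 via ε: add q0, q11.
From q12 via ε: add q14.
From q14 via ε: add q7.
From q7 via ε: add q3.
No new states can be added; the closed set is {q0, q2, q3, q4, q5, q6, q7, q8, q11, q12, q14, q16}.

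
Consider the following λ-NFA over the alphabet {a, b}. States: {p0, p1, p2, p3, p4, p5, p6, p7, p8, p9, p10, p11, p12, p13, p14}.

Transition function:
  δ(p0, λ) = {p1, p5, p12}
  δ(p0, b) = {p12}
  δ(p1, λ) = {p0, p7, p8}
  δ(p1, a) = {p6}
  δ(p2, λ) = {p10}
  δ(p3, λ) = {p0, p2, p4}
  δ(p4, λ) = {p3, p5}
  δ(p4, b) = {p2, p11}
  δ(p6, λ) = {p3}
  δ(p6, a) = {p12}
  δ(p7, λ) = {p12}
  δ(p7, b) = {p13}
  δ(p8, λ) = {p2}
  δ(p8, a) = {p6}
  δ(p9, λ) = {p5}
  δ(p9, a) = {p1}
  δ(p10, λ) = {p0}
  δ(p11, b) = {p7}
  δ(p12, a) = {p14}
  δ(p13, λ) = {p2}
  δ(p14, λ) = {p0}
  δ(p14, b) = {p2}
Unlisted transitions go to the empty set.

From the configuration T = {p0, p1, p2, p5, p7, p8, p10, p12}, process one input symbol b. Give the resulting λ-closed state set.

{p0, p1, p2, p5, p7, p8, p10, p12, p13}

p0 on b → {p12}.
p7 on b → {p13}.
No b-transition from p1, p2, p5, p8, p10, p12.
Union after reading b: {p12, p13}.
Now take the λ-closure:
From p13 via λ: add p2.
From p2 via λ: add p10.
From p10 via λ: add p0.
From p0 via λ: add p1, p5.
From p1 via λ: add p7, p8.
No new states can be added; the closed set is {p0, p1, p2, p5, p7, p8, p10, p12, p13}.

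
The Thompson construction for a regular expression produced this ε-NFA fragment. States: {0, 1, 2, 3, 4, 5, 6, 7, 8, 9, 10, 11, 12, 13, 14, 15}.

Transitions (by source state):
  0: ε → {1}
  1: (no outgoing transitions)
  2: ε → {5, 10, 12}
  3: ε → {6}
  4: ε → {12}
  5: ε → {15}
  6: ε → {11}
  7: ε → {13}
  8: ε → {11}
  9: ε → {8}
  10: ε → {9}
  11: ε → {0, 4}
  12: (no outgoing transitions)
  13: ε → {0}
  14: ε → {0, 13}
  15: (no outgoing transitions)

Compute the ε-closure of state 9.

Start with {9}.
From 9 via ε: add 8.
From 8 via ε: add 11.
From 11 via ε: add 0, 4.
From 0 via ε: add 1.
From 4 via ε: add 12.
No new states can be added; the closed set is {0, 1, 4, 8, 9, 11, 12}.

{0, 1, 4, 8, 9, 11, 12}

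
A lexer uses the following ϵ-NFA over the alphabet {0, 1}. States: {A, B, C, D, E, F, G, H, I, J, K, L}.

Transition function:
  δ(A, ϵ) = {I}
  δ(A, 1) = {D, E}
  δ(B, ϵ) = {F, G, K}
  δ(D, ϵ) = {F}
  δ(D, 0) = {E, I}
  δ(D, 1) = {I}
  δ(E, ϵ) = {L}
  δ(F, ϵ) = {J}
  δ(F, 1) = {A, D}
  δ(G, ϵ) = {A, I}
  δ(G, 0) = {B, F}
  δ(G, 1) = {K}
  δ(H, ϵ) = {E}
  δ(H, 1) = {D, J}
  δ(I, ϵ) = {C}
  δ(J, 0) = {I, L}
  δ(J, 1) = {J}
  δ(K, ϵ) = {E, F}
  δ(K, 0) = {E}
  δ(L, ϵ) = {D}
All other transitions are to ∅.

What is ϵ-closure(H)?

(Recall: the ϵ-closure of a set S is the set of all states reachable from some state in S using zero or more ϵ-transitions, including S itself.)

{D, E, F, H, J, L}

Start with {H}.
From H via ϵ: add E.
From E via ϵ: add L.
From L via ϵ: add D.
From D via ϵ: add F.
From F via ϵ: add J.
No new states can be added; the closed set is {D, E, F, H, J, L}.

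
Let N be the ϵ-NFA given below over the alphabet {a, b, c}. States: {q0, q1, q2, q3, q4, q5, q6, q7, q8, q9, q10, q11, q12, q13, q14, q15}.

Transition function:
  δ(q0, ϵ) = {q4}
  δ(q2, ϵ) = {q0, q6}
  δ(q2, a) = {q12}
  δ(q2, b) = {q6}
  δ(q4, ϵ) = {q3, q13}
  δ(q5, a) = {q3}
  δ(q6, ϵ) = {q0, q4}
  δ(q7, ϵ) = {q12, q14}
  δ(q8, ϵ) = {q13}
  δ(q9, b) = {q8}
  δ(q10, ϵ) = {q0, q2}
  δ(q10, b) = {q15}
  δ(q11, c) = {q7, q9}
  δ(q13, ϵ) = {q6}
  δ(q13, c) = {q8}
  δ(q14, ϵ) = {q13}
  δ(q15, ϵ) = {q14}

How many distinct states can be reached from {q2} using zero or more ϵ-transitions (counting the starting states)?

6

Start with {q2}.
From q2 via ϵ: add q0, q6.
From q0 via ϵ: add q4.
From q4 via ϵ: add q3, q13.
ϵ-closure = {q0, q2, q3, q4, q6, q13}, which has 6 states.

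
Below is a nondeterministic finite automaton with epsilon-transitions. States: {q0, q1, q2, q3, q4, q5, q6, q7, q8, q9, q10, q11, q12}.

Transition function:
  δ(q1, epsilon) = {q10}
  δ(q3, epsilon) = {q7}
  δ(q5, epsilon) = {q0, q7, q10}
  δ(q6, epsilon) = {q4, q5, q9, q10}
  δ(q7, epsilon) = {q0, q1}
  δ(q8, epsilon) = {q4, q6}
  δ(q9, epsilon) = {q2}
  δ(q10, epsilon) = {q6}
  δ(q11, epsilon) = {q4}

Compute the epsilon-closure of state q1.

{q0, q1, q2, q4, q5, q6, q7, q9, q10}

Start with {q1}.
From q1 via epsilon: add q10.
From q10 via epsilon: add q6.
From q6 via epsilon: add q4, q5, q9.
From q5 via epsilon: add q0, q7.
From q9 via epsilon: add q2.
No new states can be added; the closed set is {q0, q1, q2, q4, q5, q6, q7, q9, q10}.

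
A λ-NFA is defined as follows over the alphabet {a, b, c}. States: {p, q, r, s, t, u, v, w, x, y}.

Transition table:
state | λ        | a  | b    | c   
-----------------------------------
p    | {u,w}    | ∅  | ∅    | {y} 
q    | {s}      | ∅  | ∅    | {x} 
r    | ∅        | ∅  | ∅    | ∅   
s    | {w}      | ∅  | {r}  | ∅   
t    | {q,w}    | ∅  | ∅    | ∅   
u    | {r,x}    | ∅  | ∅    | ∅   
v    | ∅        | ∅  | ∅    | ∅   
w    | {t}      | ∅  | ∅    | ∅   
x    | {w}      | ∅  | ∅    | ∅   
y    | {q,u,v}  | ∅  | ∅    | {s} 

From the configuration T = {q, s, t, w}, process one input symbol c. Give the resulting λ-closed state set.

q on c → {x}.
No c-transition from s, t, w.
Union after reading c: {x}.
Now take the λ-closure:
From x via λ: add w.
From w via λ: add t.
From t via λ: add q.
From q via λ: add s.
No new states can be added; the closed set is {q, s, t, w, x}.

{q, s, t, w, x}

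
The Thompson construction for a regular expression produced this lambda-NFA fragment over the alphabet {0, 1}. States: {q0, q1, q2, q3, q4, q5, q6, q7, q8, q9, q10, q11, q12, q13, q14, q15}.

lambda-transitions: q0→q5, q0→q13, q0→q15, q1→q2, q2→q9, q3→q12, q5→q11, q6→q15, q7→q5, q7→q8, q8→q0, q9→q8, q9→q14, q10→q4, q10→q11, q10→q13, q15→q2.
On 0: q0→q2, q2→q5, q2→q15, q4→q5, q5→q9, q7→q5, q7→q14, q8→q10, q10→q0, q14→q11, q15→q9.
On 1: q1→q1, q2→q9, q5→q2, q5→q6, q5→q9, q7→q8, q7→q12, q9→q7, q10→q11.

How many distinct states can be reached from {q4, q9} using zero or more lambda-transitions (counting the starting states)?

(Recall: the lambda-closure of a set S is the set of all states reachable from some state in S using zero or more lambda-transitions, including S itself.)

10

Start with {q4, q9}.
From q9 via lambda: add q8, q14.
From q8 via lambda: add q0.
From q0 via lambda: add q5, q13, q15.
From q5 via lambda: add q11.
From q15 via lambda: add q2.
lambda-closure = {q0, q2, q4, q5, q8, q9, q11, q13, q14, q15}, which has 10 states.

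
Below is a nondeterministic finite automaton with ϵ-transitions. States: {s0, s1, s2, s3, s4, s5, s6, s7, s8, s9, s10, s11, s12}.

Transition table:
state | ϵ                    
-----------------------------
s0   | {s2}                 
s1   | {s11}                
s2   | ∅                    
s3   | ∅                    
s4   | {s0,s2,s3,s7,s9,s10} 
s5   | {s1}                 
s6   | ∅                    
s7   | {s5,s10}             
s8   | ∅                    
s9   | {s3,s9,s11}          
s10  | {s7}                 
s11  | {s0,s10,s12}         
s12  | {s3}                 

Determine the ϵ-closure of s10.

{s0, s1, s2, s3, s5, s7, s10, s11, s12}

Start with {s10}.
From s10 via ϵ: add s7.
From s7 via ϵ: add s5.
From s5 via ϵ: add s1.
From s1 via ϵ: add s11.
From s11 via ϵ: add s0, s12.
From s0 via ϵ: add s2.
From s12 via ϵ: add s3.
No new states can be added; the closed set is {s0, s1, s2, s3, s5, s7, s10, s11, s12}.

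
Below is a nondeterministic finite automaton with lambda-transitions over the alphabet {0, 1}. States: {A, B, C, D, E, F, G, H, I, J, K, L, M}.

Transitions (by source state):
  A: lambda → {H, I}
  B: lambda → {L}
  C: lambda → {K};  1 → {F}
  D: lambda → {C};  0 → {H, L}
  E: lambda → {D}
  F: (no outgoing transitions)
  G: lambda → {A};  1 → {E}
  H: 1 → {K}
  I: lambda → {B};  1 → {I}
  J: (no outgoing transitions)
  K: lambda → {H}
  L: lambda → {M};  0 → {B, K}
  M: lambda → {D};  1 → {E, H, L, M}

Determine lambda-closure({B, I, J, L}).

Start with {B, I, J, L}.
From L via lambda: add M.
From M via lambda: add D.
From D via lambda: add C.
From C via lambda: add K.
From K via lambda: add H.
No new states can be added; the closed set is {B, C, D, H, I, J, K, L, M}.

{B, C, D, H, I, J, K, L, M}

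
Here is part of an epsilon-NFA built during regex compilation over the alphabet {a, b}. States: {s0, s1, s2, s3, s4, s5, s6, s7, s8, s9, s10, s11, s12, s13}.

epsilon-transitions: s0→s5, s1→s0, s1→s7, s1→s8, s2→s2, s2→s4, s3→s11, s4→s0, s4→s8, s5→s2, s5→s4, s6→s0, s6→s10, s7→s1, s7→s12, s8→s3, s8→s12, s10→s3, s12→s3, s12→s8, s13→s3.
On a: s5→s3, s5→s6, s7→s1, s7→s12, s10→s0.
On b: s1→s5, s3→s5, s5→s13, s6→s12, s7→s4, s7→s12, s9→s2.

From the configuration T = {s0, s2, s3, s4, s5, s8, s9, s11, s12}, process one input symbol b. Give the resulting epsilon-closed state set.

{s0, s2, s3, s4, s5, s8, s11, s12, s13}

s3 on b → {s5}.
s5 on b → {s13}.
s9 on b → {s2}.
No b-transition from s0, s2, s4, s8, s11, s12.
Union after reading b: {s2, s5, s13}.
Now take the epsilon-closure:
From s2 via epsilon: add s4.
From s13 via epsilon: add s3.
From s3 via epsilon: add s11.
From s4 via epsilon: add s0, s8.
From s8 via epsilon: add s12.
No new states can be added; the closed set is {s0, s2, s3, s4, s5, s8, s11, s12, s13}.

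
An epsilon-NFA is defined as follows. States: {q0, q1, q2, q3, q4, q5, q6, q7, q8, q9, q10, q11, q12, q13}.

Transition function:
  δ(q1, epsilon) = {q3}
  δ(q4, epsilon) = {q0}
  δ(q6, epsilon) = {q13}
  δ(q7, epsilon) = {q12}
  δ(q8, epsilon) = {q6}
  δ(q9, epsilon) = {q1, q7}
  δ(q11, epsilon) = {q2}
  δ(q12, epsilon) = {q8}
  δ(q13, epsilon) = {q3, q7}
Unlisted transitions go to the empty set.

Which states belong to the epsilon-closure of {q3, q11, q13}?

{q2, q3, q6, q7, q8, q11, q12, q13}

Start with {q3, q11, q13}.
From q11 via epsilon: add q2.
From q13 via epsilon: add q7.
From q7 via epsilon: add q12.
From q12 via epsilon: add q8.
From q8 via epsilon: add q6.
No new states can be added; the closed set is {q2, q3, q6, q7, q8, q11, q12, q13}.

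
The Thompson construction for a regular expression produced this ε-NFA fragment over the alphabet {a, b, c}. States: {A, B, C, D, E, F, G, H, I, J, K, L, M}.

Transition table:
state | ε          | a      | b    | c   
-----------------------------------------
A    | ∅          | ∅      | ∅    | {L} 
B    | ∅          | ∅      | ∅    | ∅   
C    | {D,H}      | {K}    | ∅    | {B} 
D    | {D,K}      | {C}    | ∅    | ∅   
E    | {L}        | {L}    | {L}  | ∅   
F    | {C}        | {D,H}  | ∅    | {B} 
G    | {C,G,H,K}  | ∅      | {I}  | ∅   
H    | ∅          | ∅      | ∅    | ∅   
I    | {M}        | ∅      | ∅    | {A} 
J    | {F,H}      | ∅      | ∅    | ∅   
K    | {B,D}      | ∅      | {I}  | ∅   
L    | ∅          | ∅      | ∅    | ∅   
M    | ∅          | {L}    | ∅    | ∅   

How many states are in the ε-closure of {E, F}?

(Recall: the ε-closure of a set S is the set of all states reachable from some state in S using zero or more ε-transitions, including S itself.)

Start with {E, F}.
From E via ε: add L.
From F via ε: add C.
From C via ε: add D, H.
From D via ε: add K.
From K via ε: add B.
ε-closure = {B, C, D, E, F, H, K, L}, which has 8 states.

8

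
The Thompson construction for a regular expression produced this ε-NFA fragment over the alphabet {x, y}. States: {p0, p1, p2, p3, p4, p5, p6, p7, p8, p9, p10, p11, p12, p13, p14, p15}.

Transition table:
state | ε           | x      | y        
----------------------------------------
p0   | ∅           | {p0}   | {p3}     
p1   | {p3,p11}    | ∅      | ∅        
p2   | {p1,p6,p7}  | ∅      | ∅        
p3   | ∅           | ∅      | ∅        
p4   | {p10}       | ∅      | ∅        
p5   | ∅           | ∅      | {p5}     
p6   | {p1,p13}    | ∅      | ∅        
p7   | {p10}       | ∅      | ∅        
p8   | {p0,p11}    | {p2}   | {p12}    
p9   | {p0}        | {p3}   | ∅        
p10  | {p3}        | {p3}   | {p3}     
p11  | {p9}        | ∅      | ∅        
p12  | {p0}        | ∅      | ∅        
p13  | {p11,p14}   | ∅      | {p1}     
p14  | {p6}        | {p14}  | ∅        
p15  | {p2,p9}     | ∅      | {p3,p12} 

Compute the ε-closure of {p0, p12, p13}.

{p0, p1, p3, p6, p9, p11, p12, p13, p14}

Start with {p0, p12, p13}.
From p13 via ε: add p11, p14.
From p11 via ε: add p9.
From p14 via ε: add p6.
From p6 via ε: add p1.
From p1 via ε: add p3.
No new states can be added; the closed set is {p0, p1, p3, p6, p9, p11, p12, p13, p14}.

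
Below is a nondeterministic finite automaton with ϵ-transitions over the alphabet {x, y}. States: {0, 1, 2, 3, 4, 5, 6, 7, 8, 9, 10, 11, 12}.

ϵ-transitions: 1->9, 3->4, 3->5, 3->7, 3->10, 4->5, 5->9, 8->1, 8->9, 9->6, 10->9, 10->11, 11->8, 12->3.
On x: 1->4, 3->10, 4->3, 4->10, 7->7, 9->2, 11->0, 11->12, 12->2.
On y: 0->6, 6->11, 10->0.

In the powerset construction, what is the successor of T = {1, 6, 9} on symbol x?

{2, 4, 5, 6, 9}

1 on x → {4}.
9 on x → {2}.
No x-transition from 6.
Union after reading x: {2, 4}.
Now take the ϵ-closure:
From 4 via ϵ: add 5.
From 5 via ϵ: add 9.
From 9 via ϵ: add 6.
No new states can be added; the closed set is {2, 4, 5, 6, 9}.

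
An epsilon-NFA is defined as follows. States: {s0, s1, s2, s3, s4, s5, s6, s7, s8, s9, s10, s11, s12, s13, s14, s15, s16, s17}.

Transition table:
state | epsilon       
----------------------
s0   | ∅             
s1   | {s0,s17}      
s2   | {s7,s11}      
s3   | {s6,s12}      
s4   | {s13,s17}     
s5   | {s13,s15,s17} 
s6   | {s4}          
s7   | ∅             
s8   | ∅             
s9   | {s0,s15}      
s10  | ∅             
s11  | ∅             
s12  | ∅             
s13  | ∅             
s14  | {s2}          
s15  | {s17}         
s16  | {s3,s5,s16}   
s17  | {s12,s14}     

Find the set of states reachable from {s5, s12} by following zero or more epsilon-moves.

{s2, s5, s7, s11, s12, s13, s14, s15, s17}

Start with {s5, s12}.
From s5 via epsilon: add s13, s15, s17.
From s17 via epsilon: add s14.
From s14 via epsilon: add s2.
From s2 via epsilon: add s7, s11.
No new states can be added; the closed set is {s2, s5, s7, s11, s12, s13, s14, s15, s17}.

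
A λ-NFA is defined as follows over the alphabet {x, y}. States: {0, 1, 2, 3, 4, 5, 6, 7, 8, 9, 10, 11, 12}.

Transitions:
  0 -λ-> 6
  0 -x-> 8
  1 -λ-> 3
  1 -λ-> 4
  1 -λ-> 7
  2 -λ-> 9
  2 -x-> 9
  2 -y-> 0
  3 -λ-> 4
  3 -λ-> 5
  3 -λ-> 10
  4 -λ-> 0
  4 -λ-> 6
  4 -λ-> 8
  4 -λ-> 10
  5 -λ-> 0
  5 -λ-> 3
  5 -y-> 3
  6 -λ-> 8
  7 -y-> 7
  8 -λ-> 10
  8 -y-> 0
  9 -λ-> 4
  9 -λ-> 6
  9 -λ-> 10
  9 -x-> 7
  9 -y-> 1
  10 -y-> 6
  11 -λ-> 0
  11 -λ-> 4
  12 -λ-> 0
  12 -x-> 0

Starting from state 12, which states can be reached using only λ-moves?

{0, 6, 8, 10, 12}

Start with {12}.
From 12 via λ: add 0.
From 0 via λ: add 6.
From 6 via λ: add 8.
From 8 via λ: add 10.
No new states can be added; the closed set is {0, 6, 8, 10, 12}.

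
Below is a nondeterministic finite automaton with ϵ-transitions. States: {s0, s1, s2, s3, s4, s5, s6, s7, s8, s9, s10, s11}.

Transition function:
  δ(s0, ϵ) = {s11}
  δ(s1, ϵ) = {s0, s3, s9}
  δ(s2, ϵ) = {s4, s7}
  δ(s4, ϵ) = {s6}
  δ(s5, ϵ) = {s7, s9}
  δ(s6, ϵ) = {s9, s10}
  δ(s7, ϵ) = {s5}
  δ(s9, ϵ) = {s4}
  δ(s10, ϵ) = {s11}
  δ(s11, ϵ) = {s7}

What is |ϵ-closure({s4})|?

7

Start with {s4}.
From s4 via ϵ: add s6.
From s6 via ϵ: add s9, s10.
From s10 via ϵ: add s11.
From s11 via ϵ: add s7.
From s7 via ϵ: add s5.
ϵ-closure = {s4, s5, s6, s7, s9, s10, s11}, which has 7 states.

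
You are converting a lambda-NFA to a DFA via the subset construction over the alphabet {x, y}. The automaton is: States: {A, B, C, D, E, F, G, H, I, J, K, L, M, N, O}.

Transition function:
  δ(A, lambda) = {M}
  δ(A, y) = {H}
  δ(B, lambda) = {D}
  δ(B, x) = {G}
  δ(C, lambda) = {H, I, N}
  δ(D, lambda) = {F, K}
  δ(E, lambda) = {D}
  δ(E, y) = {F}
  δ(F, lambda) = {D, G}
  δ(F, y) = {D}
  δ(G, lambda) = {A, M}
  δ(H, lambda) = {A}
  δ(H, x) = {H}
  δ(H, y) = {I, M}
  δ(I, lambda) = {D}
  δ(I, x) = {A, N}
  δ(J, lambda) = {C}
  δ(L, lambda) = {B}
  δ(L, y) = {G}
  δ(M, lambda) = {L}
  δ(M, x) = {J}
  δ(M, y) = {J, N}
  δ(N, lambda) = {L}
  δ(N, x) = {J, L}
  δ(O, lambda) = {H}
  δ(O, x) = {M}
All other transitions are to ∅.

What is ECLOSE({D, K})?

{A, B, D, F, G, K, L, M}

Start with {D, K}.
From D via lambda: add F.
From F via lambda: add G.
From G via lambda: add A, M.
From M via lambda: add L.
From L via lambda: add B.
No new states can be added; the closed set is {A, B, D, F, G, K, L, M}.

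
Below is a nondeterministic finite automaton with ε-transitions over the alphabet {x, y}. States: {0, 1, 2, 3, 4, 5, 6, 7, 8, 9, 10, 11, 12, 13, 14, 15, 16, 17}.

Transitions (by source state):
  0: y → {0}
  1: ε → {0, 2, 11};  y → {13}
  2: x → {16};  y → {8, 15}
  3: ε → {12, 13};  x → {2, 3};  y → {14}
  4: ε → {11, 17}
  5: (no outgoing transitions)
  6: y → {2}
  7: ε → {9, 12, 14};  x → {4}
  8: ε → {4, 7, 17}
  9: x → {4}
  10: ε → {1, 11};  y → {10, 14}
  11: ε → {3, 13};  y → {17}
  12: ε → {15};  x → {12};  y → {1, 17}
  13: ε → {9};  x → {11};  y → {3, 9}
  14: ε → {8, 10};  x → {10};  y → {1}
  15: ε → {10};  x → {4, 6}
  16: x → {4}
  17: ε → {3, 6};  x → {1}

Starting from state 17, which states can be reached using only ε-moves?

{0, 1, 2, 3, 6, 9, 10, 11, 12, 13, 15, 17}

Start with {17}.
From 17 via ε: add 3, 6.
From 3 via ε: add 12, 13.
From 12 via ε: add 15.
From 13 via ε: add 9.
From 15 via ε: add 10.
From 10 via ε: add 1, 11.
From 1 via ε: add 0, 2.
No new states can be added; the closed set is {0, 1, 2, 3, 6, 9, 10, 11, 12, 13, 15, 17}.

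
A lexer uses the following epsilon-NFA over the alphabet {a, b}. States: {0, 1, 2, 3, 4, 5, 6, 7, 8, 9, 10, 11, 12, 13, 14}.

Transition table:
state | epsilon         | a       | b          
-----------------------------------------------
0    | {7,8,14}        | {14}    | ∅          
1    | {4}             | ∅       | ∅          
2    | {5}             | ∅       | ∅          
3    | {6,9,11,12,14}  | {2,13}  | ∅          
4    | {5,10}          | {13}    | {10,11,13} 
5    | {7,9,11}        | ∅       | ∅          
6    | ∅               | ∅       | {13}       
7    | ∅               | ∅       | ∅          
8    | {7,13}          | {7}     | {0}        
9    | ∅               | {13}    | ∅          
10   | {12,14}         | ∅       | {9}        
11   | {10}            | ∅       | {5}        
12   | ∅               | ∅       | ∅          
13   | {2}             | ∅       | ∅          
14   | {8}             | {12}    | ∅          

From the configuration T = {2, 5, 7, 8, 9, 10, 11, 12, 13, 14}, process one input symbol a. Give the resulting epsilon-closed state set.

{2, 5, 7, 8, 9, 10, 11, 12, 13, 14}

8 on a → {7}.
9 on a → {13}.
14 on a → {12}.
No a-transition from 2, 5, 7, 10, 11, 12, 13.
Union after reading a: {7, 12, 13}.
Now take the epsilon-closure:
From 13 via epsilon: add 2.
From 2 via epsilon: add 5.
From 5 via epsilon: add 9, 11.
From 11 via epsilon: add 10.
From 10 via epsilon: add 14.
From 14 via epsilon: add 8.
No new states can be added; the closed set is {2, 5, 7, 8, 9, 10, 11, 12, 13, 14}.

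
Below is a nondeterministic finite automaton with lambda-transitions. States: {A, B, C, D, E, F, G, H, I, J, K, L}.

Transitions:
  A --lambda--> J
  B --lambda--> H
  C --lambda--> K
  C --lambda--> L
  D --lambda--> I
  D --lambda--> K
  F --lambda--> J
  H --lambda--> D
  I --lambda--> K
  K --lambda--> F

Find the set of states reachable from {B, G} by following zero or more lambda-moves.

{B, D, F, G, H, I, J, K}

Start with {B, G}.
From B via lambda: add H.
From H via lambda: add D.
From D via lambda: add I, K.
From K via lambda: add F.
From F via lambda: add J.
No new states can be added; the closed set is {B, D, F, G, H, I, J, K}.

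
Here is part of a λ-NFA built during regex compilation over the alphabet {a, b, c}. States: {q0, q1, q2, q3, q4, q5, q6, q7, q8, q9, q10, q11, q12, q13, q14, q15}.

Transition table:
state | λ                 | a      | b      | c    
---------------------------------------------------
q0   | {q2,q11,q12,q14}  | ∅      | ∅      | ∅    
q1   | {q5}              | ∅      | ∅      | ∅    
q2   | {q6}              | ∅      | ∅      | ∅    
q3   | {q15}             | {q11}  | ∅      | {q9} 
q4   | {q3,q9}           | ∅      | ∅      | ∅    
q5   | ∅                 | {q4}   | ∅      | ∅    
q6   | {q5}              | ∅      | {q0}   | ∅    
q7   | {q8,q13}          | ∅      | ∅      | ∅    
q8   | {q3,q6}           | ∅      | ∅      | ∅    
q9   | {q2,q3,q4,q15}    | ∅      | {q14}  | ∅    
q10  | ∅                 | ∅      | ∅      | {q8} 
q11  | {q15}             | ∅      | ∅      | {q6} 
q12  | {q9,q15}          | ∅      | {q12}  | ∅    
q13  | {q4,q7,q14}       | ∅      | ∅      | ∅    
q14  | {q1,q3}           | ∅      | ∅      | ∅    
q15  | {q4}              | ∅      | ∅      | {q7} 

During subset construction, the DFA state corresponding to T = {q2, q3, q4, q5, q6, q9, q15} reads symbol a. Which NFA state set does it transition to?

{q2, q3, q4, q5, q6, q9, q11, q15}

q3 on a → {q11}.
q5 on a → {q4}.
No a-transition from q2, q4, q6, q9, q15.
Union after reading a: {q4, q11}.
Now take the λ-closure:
From q4 via λ: add q3, q9.
From q11 via λ: add q15.
From q9 via λ: add q2.
From q2 via λ: add q6.
From q6 via λ: add q5.
No new states can be added; the closed set is {q2, q3, q4, q5, q6, q9, q11, q15}.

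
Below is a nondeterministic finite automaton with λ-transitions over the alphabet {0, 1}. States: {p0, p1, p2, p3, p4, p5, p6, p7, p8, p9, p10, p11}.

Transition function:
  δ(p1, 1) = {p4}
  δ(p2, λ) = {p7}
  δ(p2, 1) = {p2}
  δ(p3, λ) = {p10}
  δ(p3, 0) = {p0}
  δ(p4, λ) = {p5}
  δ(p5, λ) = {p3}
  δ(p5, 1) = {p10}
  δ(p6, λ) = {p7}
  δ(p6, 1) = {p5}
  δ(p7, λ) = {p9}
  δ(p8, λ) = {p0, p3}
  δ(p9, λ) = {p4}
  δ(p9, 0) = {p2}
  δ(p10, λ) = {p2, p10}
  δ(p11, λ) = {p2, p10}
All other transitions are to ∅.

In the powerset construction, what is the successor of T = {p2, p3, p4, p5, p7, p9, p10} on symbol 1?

p2 on 1 → {p2}.
p5 on 1 → {p10}.
No 1-transition from p3, p4, p7, p9, p10.
Union after reading 1: {p2, p10}.
Now take the λ-closure:
From p2 via λ: add p7.
From p7 via λ: add p9.
From p9 via λ: add p4.
From p4 via λ: add p5.
From p5 via λ: add p3.
No new states can be added; the closed set is {p2, p3, p4, p5, p7, p9, p10}.

{p2, p3, p4, p5, p7, p9, p10}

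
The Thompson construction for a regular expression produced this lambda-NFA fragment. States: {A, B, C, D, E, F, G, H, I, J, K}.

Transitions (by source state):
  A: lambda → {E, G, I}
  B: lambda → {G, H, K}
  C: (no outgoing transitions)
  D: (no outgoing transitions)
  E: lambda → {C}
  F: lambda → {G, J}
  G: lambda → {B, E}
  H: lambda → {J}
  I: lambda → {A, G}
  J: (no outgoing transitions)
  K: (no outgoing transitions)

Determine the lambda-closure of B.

Start with {B}.
From B via lambda: add G, H, K.
From G via lambda: add E.
From H via lambda: add J.
From E via lambda: add C.
No new states can be added; the closed set is {B, C, E, G, H, J, K}.

{B, C, E, G, H, J, K}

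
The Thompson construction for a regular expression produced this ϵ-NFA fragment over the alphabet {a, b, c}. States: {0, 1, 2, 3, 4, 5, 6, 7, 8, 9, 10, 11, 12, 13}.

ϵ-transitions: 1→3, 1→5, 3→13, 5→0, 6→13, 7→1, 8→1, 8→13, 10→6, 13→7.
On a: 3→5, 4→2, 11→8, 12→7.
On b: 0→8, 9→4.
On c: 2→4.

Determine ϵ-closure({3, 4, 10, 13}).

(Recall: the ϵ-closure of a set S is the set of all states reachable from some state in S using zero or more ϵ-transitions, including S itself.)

Start with {3, 4, 10, 13}.
From 10 via ϵ: add 6.
From 13 via ϵ: add 7.
From 7 via ϵ: add 1.
From 1 via ϵ: add 5.
From 5 via ϵ: add 0.
No new states can be added; the closed set is {0, 1, 3, 4, 5, 6, 7, 10, 13}.

{0, 1, 3, 4, 5, 6, 7, 10, 13}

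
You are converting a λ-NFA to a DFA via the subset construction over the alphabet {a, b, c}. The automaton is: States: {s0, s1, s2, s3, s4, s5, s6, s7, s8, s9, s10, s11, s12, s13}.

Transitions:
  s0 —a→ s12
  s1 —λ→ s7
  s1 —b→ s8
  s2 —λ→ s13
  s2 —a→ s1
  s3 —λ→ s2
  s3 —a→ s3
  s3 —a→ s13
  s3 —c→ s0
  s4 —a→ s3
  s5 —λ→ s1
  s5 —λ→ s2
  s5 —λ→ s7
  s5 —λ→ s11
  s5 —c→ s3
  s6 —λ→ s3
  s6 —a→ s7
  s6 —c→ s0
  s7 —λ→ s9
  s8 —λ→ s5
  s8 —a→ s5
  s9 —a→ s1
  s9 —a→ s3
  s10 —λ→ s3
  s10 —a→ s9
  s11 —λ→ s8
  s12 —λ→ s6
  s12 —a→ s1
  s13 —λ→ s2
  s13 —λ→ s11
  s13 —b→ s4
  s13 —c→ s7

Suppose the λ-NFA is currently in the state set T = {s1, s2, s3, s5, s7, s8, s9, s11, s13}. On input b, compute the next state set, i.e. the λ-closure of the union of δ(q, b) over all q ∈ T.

s1 on b → {s8}.
s13 on b → {s4}.
No b-transition from s2, s3, s5, s7, s8, s9, s11.
Union after reading b: {s4, s8}.
Now take the λ-closure:
From s8 via λ: add s5.
From s5 via λ: add s1, s2, s7, s11.
From s2 via λ: add s13.
From s7 via λ: add s9.
No new states can be added; the closed set is {s1, s2, s4, s5, s7, s8, s9, s11, s13}.

{s1, s2, s4, s5, s7, s8, s9, s11, s13}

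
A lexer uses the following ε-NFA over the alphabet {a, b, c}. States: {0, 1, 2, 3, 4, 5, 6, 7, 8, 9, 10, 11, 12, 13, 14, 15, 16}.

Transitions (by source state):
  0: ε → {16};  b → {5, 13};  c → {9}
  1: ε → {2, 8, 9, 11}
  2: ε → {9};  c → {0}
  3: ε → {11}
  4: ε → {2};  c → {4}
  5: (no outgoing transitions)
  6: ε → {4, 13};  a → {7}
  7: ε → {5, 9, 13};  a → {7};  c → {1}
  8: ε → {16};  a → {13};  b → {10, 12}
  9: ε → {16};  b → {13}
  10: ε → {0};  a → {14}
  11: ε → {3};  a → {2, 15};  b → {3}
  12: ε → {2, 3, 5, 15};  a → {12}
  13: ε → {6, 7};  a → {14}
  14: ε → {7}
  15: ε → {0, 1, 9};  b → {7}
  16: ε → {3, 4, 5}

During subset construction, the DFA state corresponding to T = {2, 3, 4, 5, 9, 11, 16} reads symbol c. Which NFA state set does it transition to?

2 on c → {0}.
4 on c → {4}.
No c-transition from 3, 5, 9, 11, 16.
Union after reading c: {0, 4}.
Now take the ε-closure:
From 0 via ε: add 16.
From 4 via ε: add 2.
From 2 via ε: add 9.
From 16 via ε: add 3, 5.
From 3 via ε: add 11.
No new states can be added; the closed set is {0, 2, 3, 4, 5, 9, 11, 16}.

{0, 2, 3, 4, 5, 9, 11, 16}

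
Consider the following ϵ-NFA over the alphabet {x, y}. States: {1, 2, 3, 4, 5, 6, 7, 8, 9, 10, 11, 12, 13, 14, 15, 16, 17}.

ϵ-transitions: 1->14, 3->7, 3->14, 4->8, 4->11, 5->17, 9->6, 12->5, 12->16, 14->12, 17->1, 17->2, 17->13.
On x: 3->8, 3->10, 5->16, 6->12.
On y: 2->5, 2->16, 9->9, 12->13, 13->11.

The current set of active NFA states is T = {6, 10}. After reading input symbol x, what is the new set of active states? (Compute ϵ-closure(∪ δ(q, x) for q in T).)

6 on x → {12}.
No x-transition from 10.
Union after reading x: {12}.
Now take the ϵ-closure:
From 12 via ϵ: add 5, 16.
From 5 via ϵ: add 17.
From 17 via ϵ: add 1, 2, 13.
From 1 via ϵ: add 14.
No new states can be added; the closed set is {1, 2, 5, 12, 13, 14, 16, 17}.

{1, 2, 5, 12, 13, 14, 16, 17}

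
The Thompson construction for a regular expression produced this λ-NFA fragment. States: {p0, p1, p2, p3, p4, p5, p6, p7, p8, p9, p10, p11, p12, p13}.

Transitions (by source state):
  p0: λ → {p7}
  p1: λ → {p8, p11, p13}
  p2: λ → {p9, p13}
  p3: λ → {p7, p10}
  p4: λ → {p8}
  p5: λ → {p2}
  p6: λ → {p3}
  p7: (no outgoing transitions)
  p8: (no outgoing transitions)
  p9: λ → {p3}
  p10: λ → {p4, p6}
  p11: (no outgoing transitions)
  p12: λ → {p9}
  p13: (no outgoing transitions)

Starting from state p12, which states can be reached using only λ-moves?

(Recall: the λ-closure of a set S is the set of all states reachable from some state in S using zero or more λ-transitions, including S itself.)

Start with {p12}.
From p12 via λ: add p9.
From p9 via λ: add p3.
From p3 via λ: add p7, p10.
From p10 via λ: add p4, p6.
From p4 via λ: add p8.
No new states can be added; the closed set is {p3, p4, p6, p7, p8, p9, p10, p12}.

{p3, p4, p6, p7, p8, p9, p10, p12}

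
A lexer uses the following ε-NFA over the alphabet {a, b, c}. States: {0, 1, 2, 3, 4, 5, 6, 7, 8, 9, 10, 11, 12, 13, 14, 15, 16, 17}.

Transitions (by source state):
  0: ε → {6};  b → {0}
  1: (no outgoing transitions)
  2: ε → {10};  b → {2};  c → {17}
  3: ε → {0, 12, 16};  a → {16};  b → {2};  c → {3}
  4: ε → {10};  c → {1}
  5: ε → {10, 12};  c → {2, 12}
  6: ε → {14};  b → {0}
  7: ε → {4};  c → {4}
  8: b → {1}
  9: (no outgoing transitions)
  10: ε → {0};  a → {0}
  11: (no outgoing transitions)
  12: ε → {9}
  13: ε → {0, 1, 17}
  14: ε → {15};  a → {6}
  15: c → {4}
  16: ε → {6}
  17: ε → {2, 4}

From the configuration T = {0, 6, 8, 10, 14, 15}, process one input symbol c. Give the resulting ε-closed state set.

{0, 4, 6, 10, 14, 15}

15 on c → {4}.
No c-transition from 0, 6, 8, 10, 14.
Union after reading c: {4}.
Now take the ε-closure:
From 4 via ε: add 10.
From 10 via ε: add 0.
From 0 via ε: add 6.
From 6 via ε: add 14.
From 14 via ε: add 15.
No new states can be added; the closed set is {0, 4, 6, 10, 14, 15}.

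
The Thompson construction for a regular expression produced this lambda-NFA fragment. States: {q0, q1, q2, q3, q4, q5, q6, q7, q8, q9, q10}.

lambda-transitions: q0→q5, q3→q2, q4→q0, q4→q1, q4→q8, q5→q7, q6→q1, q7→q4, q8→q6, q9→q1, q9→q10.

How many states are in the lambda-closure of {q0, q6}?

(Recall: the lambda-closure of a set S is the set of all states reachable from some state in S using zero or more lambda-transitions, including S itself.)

7

Start with {q0, q6}.
From q0 via lambda: add q5.
From q6 via lambda: add q1.
From q5 via lambda: add q7.
From q7 via lambda: add q4.
From q4 via lambda: add q8.
lambda-closure = {q0, q1, q4, q5, q6, q7, q8}, which has 7 states.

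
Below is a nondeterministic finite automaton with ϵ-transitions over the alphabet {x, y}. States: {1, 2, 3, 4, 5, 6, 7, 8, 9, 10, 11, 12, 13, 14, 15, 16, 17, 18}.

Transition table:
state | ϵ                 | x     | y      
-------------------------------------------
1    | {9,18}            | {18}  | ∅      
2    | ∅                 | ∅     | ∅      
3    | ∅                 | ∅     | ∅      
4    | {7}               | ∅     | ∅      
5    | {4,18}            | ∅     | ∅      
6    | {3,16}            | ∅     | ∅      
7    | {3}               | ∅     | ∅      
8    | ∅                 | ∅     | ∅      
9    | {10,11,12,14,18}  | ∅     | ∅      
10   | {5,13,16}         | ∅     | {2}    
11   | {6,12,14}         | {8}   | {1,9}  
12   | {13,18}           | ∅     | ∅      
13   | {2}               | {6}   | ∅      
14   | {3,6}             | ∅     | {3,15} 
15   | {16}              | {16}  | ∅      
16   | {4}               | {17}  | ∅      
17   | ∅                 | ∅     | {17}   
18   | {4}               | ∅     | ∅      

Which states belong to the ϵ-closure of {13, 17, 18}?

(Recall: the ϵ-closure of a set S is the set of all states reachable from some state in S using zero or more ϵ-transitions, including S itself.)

{2, 3, 4, 7, 13, 17, 18}

Start with {13, 17, 18}.
From 13 via ϵ: add 2.
From 18 via ϵ: add 4.
From 4 via ϵ: add 7.
From 7 via ϵ: add 3.
No new states can be added; the closed set is {2, 3, 4, 7, 13, 17, 18}.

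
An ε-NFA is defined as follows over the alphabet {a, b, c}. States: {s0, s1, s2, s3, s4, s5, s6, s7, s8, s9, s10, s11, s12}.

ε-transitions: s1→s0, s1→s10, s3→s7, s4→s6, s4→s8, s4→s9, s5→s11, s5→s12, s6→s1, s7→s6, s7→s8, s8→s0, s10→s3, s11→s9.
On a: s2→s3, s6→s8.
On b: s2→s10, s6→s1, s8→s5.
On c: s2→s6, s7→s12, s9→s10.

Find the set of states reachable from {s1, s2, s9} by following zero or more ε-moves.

Start with {s1, s2, s9}.
From s1 via ε: add s0, s10.
From s10 via ε: add s3.
From s3 via ε: add s7.
From s7 via ε: add s6, s8.
No new states can be added; the closed set is {s0, s1, s2, s3, s6, s7, s8, s9, s10}.

{s0, s1, s2, s3, s6, s7, s8, s9, s10}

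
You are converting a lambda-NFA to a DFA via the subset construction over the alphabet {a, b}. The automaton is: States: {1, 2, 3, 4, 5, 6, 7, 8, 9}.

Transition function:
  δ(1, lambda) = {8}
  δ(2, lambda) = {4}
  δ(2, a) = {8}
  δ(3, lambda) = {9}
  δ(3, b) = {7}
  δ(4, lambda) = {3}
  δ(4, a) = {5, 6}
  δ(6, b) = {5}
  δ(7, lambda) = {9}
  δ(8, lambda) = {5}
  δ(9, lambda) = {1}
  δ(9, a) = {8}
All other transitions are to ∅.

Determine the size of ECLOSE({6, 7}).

Start with {6, 7}.
From 7 via lambda: add 9.
From 9 via lambda: add 1.
From 1 via lambda: add 8.
From 8 via lambda: add 5.
lambda-closure = {1, 5, 6, 7, 8, 9}, which has 6 states.

6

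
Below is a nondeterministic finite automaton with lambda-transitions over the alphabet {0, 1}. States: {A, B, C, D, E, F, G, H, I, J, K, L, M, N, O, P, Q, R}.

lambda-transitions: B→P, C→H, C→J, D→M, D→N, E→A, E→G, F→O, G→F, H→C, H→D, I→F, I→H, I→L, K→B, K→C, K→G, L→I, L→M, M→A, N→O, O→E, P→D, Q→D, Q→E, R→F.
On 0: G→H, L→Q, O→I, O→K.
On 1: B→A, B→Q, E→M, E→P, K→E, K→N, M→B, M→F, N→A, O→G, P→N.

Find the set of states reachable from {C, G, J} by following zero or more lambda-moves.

{A, C, D, E, F, G, H, J, M, N, O}

Start with {C, G, J}.
From C via lambda: add H.
From G via lambda: add F.
From F via lambda: add O.
From H via lambda: add D.
From D via lambda: add M, N.
From O via lambda: add E.
From E via lambda: add A.
No new states can be added; the closed set is {A, C, D, E, F, G, H, J, M, N, O}.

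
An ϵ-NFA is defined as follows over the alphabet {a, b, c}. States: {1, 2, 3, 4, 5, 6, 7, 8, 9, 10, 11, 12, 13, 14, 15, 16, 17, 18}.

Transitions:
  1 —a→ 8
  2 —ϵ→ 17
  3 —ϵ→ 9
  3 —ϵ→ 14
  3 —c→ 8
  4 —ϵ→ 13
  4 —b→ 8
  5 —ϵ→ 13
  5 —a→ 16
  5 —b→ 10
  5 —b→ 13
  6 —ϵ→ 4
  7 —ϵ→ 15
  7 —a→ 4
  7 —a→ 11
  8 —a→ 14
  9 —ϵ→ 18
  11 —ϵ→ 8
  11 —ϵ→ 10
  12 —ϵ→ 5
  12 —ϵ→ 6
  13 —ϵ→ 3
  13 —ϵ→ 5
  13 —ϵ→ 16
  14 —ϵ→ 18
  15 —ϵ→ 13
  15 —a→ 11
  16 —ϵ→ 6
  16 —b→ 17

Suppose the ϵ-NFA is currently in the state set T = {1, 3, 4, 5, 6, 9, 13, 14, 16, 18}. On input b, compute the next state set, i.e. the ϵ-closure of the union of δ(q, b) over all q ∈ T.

{3, 4, 5, 6, 8, 9, 10, 13, 14, 16, 17, 18}

4 on b → {8}.
5 on b → {10, 13}.
16 on b → {17}.
No b-transition from 1, 3, 6, 9, 13, 14, 18.
Union after reading b: {8, 10, 13, 17}.
Now take the ϵ-closure:
From 13 via ϵ: add 3, 5, 16.
From 3 via ϵ: add 9, 14.
From 16 via ϵ: add 6.
From 6 via ϵ: add 4.
From 9 via ϵ: add 18.
No new states can be added; the closed set is {3, 4, 5, 6, 8, 9, 10, 13, 14, 16, 17, 18}.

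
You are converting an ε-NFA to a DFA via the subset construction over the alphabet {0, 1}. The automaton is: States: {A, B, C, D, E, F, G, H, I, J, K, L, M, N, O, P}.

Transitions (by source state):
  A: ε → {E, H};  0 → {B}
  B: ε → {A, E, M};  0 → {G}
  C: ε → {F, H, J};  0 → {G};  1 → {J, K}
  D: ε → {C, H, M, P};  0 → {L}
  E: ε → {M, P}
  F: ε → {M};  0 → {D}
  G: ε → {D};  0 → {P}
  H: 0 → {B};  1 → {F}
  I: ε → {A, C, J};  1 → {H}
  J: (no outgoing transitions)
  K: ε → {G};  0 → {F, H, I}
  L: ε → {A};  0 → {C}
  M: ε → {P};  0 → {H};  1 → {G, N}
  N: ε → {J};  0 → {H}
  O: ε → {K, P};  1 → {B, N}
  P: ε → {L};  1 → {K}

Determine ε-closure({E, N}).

{A, E, H, J, L, M, N, P}

Start with {E, N}.
From E via ε: add M, P.
From N via ε: add J.
From P via ε: add L.
From L via ε: add A.
From A via ε: add H.
No new states can be added; the closed set is {A, E, H, J, L, M, N, P}.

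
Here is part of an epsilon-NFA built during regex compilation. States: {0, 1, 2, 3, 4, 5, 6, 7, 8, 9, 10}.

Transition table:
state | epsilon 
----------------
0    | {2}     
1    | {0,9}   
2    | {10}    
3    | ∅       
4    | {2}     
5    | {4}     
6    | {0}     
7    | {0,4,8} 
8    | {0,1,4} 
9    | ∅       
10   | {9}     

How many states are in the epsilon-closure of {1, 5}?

Start with {1, 5}.
From 1 via epsilon: add 0, 9.
From 5 via epsilon: add 4.
From 0 via epsilon: add 2.
From 2 via epsilon: add 10.
epsilon-closure = {0, 1, 2, 4, 5, 9, 10}, which has 7 states.

7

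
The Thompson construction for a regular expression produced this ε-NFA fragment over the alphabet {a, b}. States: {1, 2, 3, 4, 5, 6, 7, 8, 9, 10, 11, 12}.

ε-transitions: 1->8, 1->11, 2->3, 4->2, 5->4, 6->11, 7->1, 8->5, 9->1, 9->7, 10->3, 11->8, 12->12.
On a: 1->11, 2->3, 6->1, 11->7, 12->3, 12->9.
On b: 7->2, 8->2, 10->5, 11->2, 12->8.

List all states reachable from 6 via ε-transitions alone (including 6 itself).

{2, 3, 4, 5, 6, 8, 11}

Start with {6}.
From 6 via ε: add 11.
From 11 via ε: add 8.
From 8 via ε: add 5.
From 5 via ε: add 4.
From 4 via ε: add 2.
From 2 via ε: add 3.
No new states can be added; the closed set is {2, 3, 4, 5, 6, 8, 11}.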